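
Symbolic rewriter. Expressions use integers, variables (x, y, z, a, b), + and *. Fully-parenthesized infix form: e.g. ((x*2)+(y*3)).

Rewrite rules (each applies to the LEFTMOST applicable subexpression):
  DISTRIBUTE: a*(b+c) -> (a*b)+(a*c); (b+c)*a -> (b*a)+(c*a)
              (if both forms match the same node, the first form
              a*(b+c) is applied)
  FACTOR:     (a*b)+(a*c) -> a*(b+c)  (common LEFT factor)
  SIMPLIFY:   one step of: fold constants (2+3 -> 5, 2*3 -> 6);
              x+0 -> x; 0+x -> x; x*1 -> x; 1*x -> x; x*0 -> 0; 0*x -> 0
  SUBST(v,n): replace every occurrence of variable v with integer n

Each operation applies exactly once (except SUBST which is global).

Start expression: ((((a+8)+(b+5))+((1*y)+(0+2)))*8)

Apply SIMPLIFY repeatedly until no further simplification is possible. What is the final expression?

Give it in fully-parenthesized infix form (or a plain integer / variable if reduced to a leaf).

Start: ((((a+8)+(b+5))+((1*y)+(0+2)))*8)
Step 1: at LRL: (1*y) -> y; overall: ((((a+8)+(b+5))+((1*y)+(0+2)))*8) -> ((((a+8)+(b+5))+(y+(0+2)))*8)
Step 2: at LRR: (0+2) -> 2; overall: ((((a+8)+(b+5))+(y+(0+2)))*8) -> ((((a+8)+(b+5))+(y+2))*8)
Fixed point: ((((a+8)+(b+5))+(y+2))*8)

Answer: ((((a+8)+(b+5))+(y+2))*8)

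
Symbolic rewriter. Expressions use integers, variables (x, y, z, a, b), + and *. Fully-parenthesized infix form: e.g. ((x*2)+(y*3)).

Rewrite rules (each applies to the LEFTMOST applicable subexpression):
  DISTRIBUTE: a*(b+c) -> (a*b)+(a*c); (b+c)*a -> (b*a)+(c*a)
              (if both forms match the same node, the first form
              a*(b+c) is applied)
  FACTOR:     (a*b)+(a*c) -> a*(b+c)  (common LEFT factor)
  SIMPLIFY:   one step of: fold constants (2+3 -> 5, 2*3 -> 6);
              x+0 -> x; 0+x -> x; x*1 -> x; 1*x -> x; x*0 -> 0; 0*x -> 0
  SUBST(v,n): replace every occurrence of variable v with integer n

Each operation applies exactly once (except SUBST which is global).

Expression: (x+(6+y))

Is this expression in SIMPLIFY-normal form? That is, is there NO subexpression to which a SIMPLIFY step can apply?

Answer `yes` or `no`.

Expression: (x+(6+y))
Scanning for simplifiable subexpressions (pre-order)...
  at root: (x+(6+y)) (not simplifiable)
  at R: (6+y) (not simplifiable)
Result: no simplifiable subexpression found -> normal form.

Answer: yes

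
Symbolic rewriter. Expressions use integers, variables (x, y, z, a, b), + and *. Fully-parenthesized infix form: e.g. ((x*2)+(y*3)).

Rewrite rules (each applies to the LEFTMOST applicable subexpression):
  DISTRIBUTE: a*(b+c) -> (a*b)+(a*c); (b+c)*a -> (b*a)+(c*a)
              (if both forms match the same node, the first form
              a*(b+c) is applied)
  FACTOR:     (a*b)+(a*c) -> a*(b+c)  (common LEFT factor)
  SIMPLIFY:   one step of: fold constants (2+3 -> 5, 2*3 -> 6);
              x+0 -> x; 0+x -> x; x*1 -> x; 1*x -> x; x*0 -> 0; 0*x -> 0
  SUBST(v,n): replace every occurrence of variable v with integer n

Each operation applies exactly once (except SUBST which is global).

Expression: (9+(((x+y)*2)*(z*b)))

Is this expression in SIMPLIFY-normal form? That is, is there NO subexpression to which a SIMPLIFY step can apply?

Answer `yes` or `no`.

Expression: (9+(((x+y)*2)*(z*b)))
Scanning for simplifiable subexpressions (pre-order)...
  at root: (9+(((x+y)*2)*(z*b))) (not simplifiable)
  at R: (((x+y)*2)*(z*b)) (not simplifiable)
  at RL: ((x+y)*2) (not simplifiable)
  at RLL: (x+y) (not simplifiable)
  at RR: (z*b) (not simplifiable)
Result: no simplifiable subexpression found -> normal form.

Answer: yes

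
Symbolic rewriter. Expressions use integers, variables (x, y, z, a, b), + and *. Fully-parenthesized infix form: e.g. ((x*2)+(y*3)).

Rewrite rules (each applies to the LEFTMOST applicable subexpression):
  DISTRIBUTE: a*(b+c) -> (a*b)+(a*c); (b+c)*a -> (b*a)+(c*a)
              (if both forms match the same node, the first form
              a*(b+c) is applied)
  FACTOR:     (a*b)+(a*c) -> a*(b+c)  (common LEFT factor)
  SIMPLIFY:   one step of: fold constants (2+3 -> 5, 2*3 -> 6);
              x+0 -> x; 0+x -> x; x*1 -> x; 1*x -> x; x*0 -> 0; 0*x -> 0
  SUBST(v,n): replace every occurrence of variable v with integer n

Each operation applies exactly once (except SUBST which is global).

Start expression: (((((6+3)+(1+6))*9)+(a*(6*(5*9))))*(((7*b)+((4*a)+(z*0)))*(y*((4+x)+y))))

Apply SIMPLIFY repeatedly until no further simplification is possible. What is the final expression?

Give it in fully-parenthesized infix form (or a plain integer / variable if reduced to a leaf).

Start: (((((6+3)+(1+6))*9)+(a*(6*(5*9))))*(((7*b)+((4*a)+(z*0)))*(y*((4+x)+y))))
Step 1: at LLLL: (6+3) -> 9; overall: (((((6+3)+(1+6))*9)+(a*(6*(5*9))))*(((7*b)+((4*a)+(z*0)))*(y*((4+x)+y)))) -> ((((9+(1+6))*9)+(a*(6*(5*9))))*(((7*b)+((4*a)+(z*0)))*(y*((4+x)+y))))
Step 2: at LLLR: (1+6) -> 7; overall: ((((9+(1+6))*9)+(a*(6*(5*9))))*(((7*b)+((4*a)+(z*0)))*(y*((4+x)+y)))) -> ((((9+7)*9)+(a*(6*(5*9))))*(((7*b)+((4*a)+(z*0)))*(y*((4+x)+y))))
Step 3: at LLL: (9+7) -> 16; overall: ((((9+7)*9)+(a*(6*(5*9))))*(((7*b)+((4*a)+(z*0)))*(y*((4+x)+y)))) -> (((16*9)+(a*(6*(5*9))))*(((7*b)+((4*a)+(z*0)))*(y*((4+x)+y))))
Step 4: at LL: (16*9) -> 144; overall: (((16*9)+(a*(6*(5*9))))*(((7*b)+((4*a)+(z*0)))*(y*((4+x)+y)))) -> ((144+(a*(6*(5*9))))*(((7*b)+((4*a)+(z*0)))*(y*((4+x)+y))))
Step 5: at LRRR: (5*9) -> 45; overall: ((144+(a*(6*(5*9))))*(((7*b)+((4*a)+(z*0)))*(y*((4+x)+y)))) -> ((144+(a*(6*45)))*(((7*b)+((4*a)+(z*0)))*(y*((4+x)+y))))
Step 6: at LRR: (6*45) -> 270; overall: ((144+(a*(6*45)))*(((7*b)+((4*a)+(z*0)))*(y*((4+x)+y)))) -> ((144+(a*270))*(((7*b)+((4*a)+(z*0)))*(y*((4+x)+y))))
Step 7: at RLRR: (z*0) -> 0; overall: ((144+(a*270))*(((7*b)+((4*a)+(z*0)))*(y*((4+x)+y)))) -> ((144+(a*270))*(((7*b)+((4*a)+0))*(y*((4+x)+y))))
Step 8: at RLR: ((4*a)+0) -> (4*a); overall: ((144+(a*270))*(((7*b)+((4*a)+0))*(y*((4+x)+y)))) -> ((144+(a*270))*(((7*b)+(4*a))*(y*((4+x)+y))))
Fixed point: ((144+(a*270))*(((7*b)+(4*a))*(y*((4+x)+y))))

Answer: ((144+(a*270))*(((7*b)+(4*a))*(y*((4+x)+y))))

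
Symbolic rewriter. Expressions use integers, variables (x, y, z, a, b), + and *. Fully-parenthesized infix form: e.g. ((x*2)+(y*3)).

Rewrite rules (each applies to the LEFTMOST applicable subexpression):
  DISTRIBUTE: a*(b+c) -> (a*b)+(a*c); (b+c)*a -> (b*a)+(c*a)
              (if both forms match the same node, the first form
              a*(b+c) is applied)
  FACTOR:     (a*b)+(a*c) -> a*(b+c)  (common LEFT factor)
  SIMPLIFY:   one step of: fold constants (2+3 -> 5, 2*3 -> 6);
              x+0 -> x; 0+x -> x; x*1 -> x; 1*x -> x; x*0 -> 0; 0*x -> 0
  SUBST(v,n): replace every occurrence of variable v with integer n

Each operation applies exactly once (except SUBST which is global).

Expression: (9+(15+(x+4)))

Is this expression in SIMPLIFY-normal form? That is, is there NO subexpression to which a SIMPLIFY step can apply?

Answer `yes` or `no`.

Expression: (9+(15+(x+4)))
Scanning for simplifiable subexpressions (pre-order)...
  at root: (9+(15+(x+4))) (not simplifiable)
  at R: (15+(x+4)) (not simplifiable)
  at RR: (x+4) (not simplifiable)
Result: no simplifiable subexpression found -> normal form.

Answer: yes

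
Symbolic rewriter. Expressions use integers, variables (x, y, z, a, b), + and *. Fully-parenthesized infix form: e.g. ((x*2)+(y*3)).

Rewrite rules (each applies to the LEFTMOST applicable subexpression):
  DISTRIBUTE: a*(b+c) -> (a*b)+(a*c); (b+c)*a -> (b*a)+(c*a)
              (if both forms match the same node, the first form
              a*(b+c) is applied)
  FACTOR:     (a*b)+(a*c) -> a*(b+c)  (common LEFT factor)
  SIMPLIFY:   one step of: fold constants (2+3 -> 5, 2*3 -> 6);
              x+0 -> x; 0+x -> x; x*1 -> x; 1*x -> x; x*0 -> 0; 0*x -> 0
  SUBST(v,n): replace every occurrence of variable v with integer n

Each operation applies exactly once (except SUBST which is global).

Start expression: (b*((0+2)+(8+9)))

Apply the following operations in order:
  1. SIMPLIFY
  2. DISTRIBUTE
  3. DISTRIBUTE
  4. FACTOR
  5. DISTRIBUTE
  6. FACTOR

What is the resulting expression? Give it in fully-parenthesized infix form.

Start: (b*((0+2)+(8+9)))
Apply SIMPLIFY at RL (target: (0+2)): (b*((0+2)+(8+9))) -> (b*(2+(8+9)))
Apply DISTRIBUTE at root (target: (b*(2+(8+9)))): (b*(2+(8+9))) -> ((b*2)+(b*(8+9)))
Apply DISTRIBUTE at R (target: (b*(8+9))): ((b*2)+(b*(8+9))) -> ((b*2)+((b*8)+(b*9)))
Apply FACTOR at R (target: ((b*8)+(b*9))): ((b*2)+((b*8)+(b*9))) -> ((b*2)+(b*(8+9)))
Apply DISTRIBUTE at R (target: (b*(8+9))): ((b*2)+(b*(8+9))) -> ((b*2)+((b*8)+(b*9)))
Apply FACTOR at R (target: ((b*8)+(b*9))): ((b*2)+((b*8)+(b*9))) -> ((b*2)+(b*(8+9)))

Answer: ((b*2)+(b*(8+9)))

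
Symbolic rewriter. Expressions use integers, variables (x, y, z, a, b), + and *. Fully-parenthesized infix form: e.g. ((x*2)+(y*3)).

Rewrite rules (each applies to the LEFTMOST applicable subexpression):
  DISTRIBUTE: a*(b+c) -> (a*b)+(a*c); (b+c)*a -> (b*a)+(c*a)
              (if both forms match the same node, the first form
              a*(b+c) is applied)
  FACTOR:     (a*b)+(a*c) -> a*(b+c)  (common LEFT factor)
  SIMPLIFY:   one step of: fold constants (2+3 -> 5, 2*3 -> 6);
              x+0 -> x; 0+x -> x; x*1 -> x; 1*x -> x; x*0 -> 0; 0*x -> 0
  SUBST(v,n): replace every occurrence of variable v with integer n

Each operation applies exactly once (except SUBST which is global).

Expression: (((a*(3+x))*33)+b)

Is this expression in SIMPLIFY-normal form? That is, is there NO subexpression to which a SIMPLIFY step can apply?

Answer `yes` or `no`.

Answer: yes

Derivation:
Expression: (((a*(3+x))*33)+b)
Scanning for simplifiable subexpressions (pre-order)...
  at root: (((a*(3+x))*33)+b) (not simplifiable)
  at L: ((a*(3+x))*33) (not simplifiable)
  at LL: (a*(3+x)) (not simplifiable)
  at LLR: (3+x) (not simplifiable)
Result: no simplifiable subexpression found -> normal form.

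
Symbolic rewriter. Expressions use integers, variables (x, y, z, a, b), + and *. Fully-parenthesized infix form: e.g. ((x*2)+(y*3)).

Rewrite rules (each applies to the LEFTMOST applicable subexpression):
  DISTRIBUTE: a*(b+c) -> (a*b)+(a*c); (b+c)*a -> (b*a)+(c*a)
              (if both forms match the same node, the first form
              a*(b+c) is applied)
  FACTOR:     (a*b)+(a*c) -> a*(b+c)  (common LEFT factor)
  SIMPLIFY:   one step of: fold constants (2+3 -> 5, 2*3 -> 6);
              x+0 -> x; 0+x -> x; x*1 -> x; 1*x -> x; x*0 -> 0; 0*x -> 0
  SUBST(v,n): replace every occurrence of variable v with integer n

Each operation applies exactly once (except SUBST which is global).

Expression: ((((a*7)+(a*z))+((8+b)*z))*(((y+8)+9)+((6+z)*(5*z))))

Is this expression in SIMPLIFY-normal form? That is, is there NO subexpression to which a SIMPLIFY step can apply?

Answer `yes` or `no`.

Answer: yes

Derivation:
Expression: ((((a*7)+(a*z))+((8+b)*z))*(((y+8)+9)+((6+z)*(5*z))))
Scanning for simplifiable subexpressions (pre-order)...
  at root: ((((a*7)+(a*z))+((8+b)*z))*(((y+8)+9)+((6+z)*(5*z)))) (not simplifiable)
  at L: (((a*7)+(a*z))+((8+b)*z)) (not simplifiable)
  at LL: ((a*7)+(a*z)) (not simplifiable)
  at LLL: (a*7) (not simplifiable)
  at LLR: (a*z) (not simplifiable)
  at LR: ((8+b)*z) (not simplifiable)
  at LRL: (8+b) (not simplifiable)
  at R: (((y+8)+9)+((6+z)*(5*z))) (not simplifiable)
  at RL: ((y+8)+9) (not simplifiable)
  at RLL: (y+8) (not simplifiable)
  at RR: ((6+z)*(5*z)) (not simplifiable)
  at RRL: (6+z) (not simplifiable)
  at RRR: (5*z) (not simplifiable)
Result: no simplifiable subexpression found -> normal form.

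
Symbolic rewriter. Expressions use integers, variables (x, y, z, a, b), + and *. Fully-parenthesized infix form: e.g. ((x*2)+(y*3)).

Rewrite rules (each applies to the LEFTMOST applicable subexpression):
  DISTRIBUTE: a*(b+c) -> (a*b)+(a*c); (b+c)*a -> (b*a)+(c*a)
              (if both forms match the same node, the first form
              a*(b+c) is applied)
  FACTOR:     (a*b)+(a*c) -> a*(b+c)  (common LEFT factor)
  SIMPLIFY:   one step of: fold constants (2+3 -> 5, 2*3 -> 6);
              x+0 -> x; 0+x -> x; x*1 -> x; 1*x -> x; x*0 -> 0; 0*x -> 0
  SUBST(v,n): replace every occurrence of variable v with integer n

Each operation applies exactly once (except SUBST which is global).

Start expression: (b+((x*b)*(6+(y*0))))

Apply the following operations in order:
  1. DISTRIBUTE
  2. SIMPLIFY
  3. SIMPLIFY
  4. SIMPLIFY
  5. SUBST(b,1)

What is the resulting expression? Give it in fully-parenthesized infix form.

Answer: (1+((x*1)*6))

Derivation:
Start: (b+((x*b)*(6+(y*0))))
Apply DISTRIBUTE at R (target: ((x*b)*(6+(y*0)))): (b+((x*b)*(6+(y*0)))) -> (b+(((x*b)*6)+((x*b)*(y*0))))
Apply SIMPLIFY at RRR (target: (y*0)): (b+(((x*b)*6)+((x*b)*(y*0)))) -> (b+(((x*b)*6)+((x*b)*0)))
Apply SIMPLIFY at RR (target: ((x*b)*0)): (b+(((x*b)*6)+((x*b)*0))) -> (b+(((x*b)*6)+0))
Apply SIMPLIFY at R (target: (((x*b)*6)+0)): (b+(((x*b)*6)+0)) -> (b+((x*b)*6))
Apply SUBST(b,1): (b+((x*b)*6)) -> (1+((x*1)*6))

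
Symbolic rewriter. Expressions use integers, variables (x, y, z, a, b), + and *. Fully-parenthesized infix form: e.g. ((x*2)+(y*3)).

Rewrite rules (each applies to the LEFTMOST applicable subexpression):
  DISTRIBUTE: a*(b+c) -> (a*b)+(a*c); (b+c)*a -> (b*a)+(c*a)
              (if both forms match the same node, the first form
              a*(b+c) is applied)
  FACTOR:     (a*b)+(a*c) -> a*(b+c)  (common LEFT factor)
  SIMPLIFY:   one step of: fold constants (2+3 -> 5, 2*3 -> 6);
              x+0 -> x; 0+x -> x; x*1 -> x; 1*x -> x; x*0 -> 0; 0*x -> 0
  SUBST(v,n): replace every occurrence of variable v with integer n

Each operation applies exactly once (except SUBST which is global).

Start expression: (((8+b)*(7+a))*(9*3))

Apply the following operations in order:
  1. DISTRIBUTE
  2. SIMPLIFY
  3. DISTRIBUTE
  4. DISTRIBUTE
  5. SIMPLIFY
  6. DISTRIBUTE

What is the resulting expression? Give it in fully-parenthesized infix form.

Start: (((8+b)*(7+a))*(9*3))
Apply DISTRIBUTE at L (target: ((8+b)*(7+a))): (((8+b)*(7+a))*(9*3)) -> ((((8+b)*7)+((8+b)*a))*(9*3))
Apply SIMPLIFY at R (target: (9*3)): ((((8+b)*7)+((8+b)*a))*(9*3)) -> ((((8+b)*7)+((8+b)*a))*27)
Apply DISTRIBUTE at root (target: ((((8+b)*7)+((8+b)*a))*27)): ((((8+b)*7)+((8+b)*a))*27) -> ((((8+b)*7)*27)+(((8+b)*a)*27))
Apply DISTRIBUTE at LL (target: ((8+b)*7)): ((((8+b)*7)*27)+(((8+b)*a)*27)) -> ((((8*7)+(b*7))*27)+(((8+b)*a)*27))
Apply SIMPLIFY at LLL (target: (8*7)): ((((8*7)+(b*7))*27)+(((8+b)*a)*27)) -> (((56+(b*7))*27)+(((8+b)*a)*27))
Apply DISTRIBUTE at L (target: ((56+(b*7))*27)): (((56+(b*7))*27)+(((8+b)*a)*27)) -> (((56*27)+((b*7)*27))+(((8+b)*a)*27))

Answer: (((56*27)+((b*7)*27))+(((8+b)*a)*27))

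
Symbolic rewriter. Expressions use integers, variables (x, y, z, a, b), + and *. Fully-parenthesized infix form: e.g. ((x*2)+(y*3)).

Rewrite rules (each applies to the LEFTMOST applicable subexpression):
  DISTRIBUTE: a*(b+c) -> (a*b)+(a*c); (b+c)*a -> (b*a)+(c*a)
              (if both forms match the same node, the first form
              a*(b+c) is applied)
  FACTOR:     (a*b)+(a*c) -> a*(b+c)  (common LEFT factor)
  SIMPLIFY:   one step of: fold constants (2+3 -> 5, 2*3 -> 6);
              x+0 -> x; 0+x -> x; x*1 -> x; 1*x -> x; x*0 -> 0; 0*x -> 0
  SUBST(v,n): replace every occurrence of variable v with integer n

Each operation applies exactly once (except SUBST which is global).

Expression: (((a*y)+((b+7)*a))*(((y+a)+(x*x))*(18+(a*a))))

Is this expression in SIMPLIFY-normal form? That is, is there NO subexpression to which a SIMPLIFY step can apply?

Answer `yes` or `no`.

Answer: yes

Derivation:
Expression: (((a*y)+((b+7)*a))*(((y+a)+(x*x))*(18+(a*a))))
Scanning for simplifiable subexpressions (pre-order)...
  at root: (((a*y)+((b+7)*a))*(((y+a)+(x*x))*(18+(a*a)))) (not simplifiable)
  at L: ((a*y)+((b+7)*a)) (not simplifiable)
  at LL: (a*y) (not simplifiable)
  at LR: ((b+7)*a) (not simplifiable)
  at LRL: (b+7) (not simplifiable)
  at R: (((y+a)+(x*x))*(18+(a*a))) (not simplifiable)
  at RL: ((y+a)+(x*x)) (not simplifiable)
  at RLL: (y+a) (not simplifiable)
  at RLR: (x*x) (not simplifiable)
  at RR: (18+(a*a)) (not simplifiable)
  at RRR: (a*a) (not simplifiable)
Result: no simplifiable subexpression found -> normal form.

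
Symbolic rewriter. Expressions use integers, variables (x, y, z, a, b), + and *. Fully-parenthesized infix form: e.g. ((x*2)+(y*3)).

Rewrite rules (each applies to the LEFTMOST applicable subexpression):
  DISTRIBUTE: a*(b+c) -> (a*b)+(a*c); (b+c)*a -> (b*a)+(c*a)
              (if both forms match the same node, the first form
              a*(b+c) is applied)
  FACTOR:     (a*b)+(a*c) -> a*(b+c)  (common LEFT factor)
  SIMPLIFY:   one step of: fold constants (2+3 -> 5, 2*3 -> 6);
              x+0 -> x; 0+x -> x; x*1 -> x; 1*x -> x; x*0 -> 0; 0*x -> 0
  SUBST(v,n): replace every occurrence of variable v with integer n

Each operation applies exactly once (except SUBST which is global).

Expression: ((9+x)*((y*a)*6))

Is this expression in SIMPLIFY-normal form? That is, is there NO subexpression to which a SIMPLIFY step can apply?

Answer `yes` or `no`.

Expression: ((9+x)*((y*a)*6))
Scanning for simplifiable subexpressions (pre-order)...
  at root: ((9+x)*((y*a)*6)) (not simplifiable)
  at L: (9+x) (not simplifiable)
  at R: ((y*a)*6) (not simplifiable)
  at RL: (y*a) (not simplifiable)
Result: no simplifiable subexpression found -> normal form.

Answer: yes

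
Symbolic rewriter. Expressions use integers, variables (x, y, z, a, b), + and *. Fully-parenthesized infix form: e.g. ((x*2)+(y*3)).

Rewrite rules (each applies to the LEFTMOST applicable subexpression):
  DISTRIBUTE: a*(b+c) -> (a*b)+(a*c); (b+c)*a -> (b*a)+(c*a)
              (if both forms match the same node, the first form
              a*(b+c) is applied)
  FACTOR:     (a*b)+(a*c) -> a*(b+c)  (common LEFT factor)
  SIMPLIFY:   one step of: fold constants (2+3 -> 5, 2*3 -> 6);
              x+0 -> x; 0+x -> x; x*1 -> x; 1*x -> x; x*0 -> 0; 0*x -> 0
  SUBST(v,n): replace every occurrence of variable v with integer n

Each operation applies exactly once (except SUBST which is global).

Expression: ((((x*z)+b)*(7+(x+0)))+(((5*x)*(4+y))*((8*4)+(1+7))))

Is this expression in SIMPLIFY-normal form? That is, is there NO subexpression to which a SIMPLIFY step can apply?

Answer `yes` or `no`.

Expression: ((((x*z)+b)*(7+(x+0)))+(((5*x)*(4+y))*((8*4)+(1+7))))
Scanning for simplifiable subexpressions (pre-order)...
  at root: ((((x*z)+b)*(7+(x+0)))+(((5*x)*(4+y))*((8*4)+(1+7)))) (not simplifiable)
  at L: (((x*z)+b)*(7+(x+0))) (not simplifiable)
  at LL: ((x*z)+b) (not simplifiable)
  at LLL: (x*z) (not simplifiable)
  at LR: (7+(x+0)) (not simplifiable)
  at LRR: (x+0) (SIMPLIFIABLE)
  at R: (((5*x)*(4+y))*((8*4)+(1+7))) (not simplifiable)
  at RL: ((5*x)*(4+y)) (not simplifiable)
  at RLL: (5*x) (not simplifiable)
  at RLR: (4+y) (not simplifiable)
  at RR: ((8*4)+(1+7)) (not simplifiable)
  at RRL: (8*4) (SIMPLIFIABLE)
  at RRR: (1+7) (SIMPLIFIABLE)
Found simplifiable subexpr at path LRR: (x+0)
One SIMPLIFY step would give: ((((x*z)+b)*(7+x))+(((5*x)*(4+y))*((8*4)+(1+7))))
-> NOT in normal form.

Answer: no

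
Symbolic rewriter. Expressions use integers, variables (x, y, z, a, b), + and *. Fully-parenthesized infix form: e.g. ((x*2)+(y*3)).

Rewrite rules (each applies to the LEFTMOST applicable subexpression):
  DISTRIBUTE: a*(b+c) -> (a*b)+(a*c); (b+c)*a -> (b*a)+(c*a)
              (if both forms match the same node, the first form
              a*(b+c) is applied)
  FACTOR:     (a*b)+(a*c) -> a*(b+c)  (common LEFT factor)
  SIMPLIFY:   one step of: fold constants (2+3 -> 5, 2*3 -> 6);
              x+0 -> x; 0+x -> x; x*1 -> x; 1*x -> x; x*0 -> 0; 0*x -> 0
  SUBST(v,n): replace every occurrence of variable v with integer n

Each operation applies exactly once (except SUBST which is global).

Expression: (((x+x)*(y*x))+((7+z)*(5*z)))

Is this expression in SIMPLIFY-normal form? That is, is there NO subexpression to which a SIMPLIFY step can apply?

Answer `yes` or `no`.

Expression: (((x+x)*(y*x))+((7+z)*(5*z)))
Scanning for simplifiable subexpressions (pre-order)...
  at root: (((x+x)*(y*x))+((7+z)*(5*z))) (not simplifiable)
  at L: ((x+x)*(y*x)) (not simplifiable)
  at LL: (x+x) (not simplifiable)
  at LR: (y*x) (not simplifiable)
  at R: ((7+z)*(5*z)) (not simplifiable)
  at RL: (7+z) (not simplifiable)
  at RR: (5*z) (not simplifiable)
Result: no simplifiable subexpression found -> normal form.

Answer: yes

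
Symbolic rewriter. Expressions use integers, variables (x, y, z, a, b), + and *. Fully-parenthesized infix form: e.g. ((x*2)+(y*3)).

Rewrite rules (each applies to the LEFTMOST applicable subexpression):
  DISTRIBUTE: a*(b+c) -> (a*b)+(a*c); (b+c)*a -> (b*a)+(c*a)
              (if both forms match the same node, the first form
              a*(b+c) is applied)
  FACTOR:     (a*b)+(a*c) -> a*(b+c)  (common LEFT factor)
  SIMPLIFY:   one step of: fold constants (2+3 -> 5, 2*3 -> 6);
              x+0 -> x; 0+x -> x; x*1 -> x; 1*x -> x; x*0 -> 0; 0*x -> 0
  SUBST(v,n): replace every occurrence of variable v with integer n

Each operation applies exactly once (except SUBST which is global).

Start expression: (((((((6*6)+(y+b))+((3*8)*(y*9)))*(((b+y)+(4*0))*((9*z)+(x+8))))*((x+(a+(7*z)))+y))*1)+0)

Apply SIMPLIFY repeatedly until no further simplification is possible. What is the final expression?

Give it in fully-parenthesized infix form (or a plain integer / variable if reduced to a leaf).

Start: (((((((6*6)+(y+b))+((3*8)*(y*9)))*(((b+y)+(4*0))*((9*z)+(x+8))))*((x+(a+(7*z)))+y))*1)+0)
Step 1: at root: (((((((6*6)+(y+b))+((3*8)*(y*9)))*(((b+y)+(4*0))*((9*z)+(x+8))))*((x+(a+(7*z)))+y))*1)+0) -> ((((((6*6)+(y+b))+((3*8)*(y*9)))*(((b+y)+(4*0))*((9*z)+(x+8))))*((x+(a+(7*z)))+y))*1); overall: (((((((6*6)+(y+b))+((3*8)*(y*9)))*(((b+y)+(4*0))*((9*z)+(x+8))))*((x+(a+(7*z)))+y))*1)+0) -> ((((((6*6)+(y+b))+((3*8)*(y*9)))*(((b+y)+(4*0))*((9*z)+(x+8))))*((x+(a+(7*z)))+y))*1)
Step 2: at root: ((((((6*6)+(y+b))+((3*8)*(y*9)))*(((b+y)+(4*0))*((9*z)+(x+8))))*((x+(a+(7*z)))+y))*1) -> (((((6*6)+(y+b))+((3*8)*(y*9)))*(((b+y)+(4*0))*((9*z)+(x+8))))*((x+(a+(7*z)))+y)); overall: ((((((6*6)+(y+b))+((3*8)*(y*9)))*(((b+y)+(4*0))*((9*z)+(x+8))))*((x+(a+(7*z)))+y))*1) -> (((((6*6)+(y+b))+((3*8)*(y*9)))*(((b+y)+(4*0))*((9*z)+(x+8))))*((x+(a+(7*z)))+y))
Step 3: at LLLL: (6*6) -> 36; overall: (((((6*6)+(y+b))+((3*8)*(y*9)))*(((b+y)+(4*0))*((9*z)+(x+8))))*((x+(a+(7*z)))+y)) -> ((((36+(y+b))+((3*8)*(y*9)))*(((b+y)+(4*0))*((9*z)+(x+8))))*((x+(a+(7*z)))+y))
Step 4: at LLRL: (3*8) -> 24; overall: ((((36+(y+b))+((3*8)*(y*9)))*(((b+y)+(4*0))*((9*z)+(x+8))))*((x+(a+(7*z)))+y)) -> ((((36+(y+b))+(24*(y*9)))*(((b+y)+(4*0))*((9*z)+(x+8))))*((x+(a+(7*z)))+y))
Step 5: at LRLR: (4*0) -> 0; overall: ((((36+(y+b))+(24*(y*9)))*(((b+y)+(4*0))*((9*z)+(x+8))))*((x+(a+(7*z)))+y)) -> ((((36+(y+b))+(24*(y*9)))*(((b+y)+0)*((9*z)+(x+8))))*((x+(a+(7*z)))+y))
Step 6: at LRL: ((b+y)+0) -> (b+y); overall: ((((36+(y+b))+(24*(y*9)))*(((b+y)+0)*((9*z)+(x+8))))*((x+(a+(7*z)))+y)) -> ((((36+(y+b))+(24*(y*9)))*((b+y)*((9*z)+(x+8))))*((x+(a+(7*z)))+y))
Fixed point: ((((36+(y+b))+(24*(y*9)))*((b+y)*((9*z)+(x+8))))*((x+(a+(7*z)))+y))

Answer: ((((36+(y+b))+(24*(y*9)))*((b+y)*((9*z)+(x+8))))*((x+(a+(7*z)))+y))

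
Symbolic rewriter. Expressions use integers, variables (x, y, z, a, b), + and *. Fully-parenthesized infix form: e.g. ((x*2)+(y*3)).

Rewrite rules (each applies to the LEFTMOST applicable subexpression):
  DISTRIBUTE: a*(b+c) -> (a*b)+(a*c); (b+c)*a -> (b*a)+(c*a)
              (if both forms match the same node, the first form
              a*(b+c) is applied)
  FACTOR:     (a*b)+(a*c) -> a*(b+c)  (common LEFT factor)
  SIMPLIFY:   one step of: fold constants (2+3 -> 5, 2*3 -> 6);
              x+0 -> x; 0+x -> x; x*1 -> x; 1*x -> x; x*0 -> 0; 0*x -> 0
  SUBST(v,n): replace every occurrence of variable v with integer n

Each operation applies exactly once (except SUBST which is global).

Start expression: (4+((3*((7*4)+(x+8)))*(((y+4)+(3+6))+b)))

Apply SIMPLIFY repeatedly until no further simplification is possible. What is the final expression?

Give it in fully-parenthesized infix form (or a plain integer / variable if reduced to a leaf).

Answer: (4+((3*(28+(x+8)))*(((y+4)+9)+b)))

Derivation:
Start: (4+((3*((7*4)+(x+8)))*(((y+4)+(3+6))+b)))
Step 1: at RLRL: (7*4) -> 28; overall: (4+((3*((7*4)+(x+8)))*(((y+4)+(3+6))+b))) -> (4+((3*(28+(x+8)))*(((y+4)+(3+6))+b)))
Step 2: at RRLR: (3+6) -> 9; overall: (4+((3*(28+(x+8)))*(((y+4)+(3+6))+b))) -> (4+((3*(28+(x+8)))*(((y+4)+9)+b)))
Fixed point: (4+((3*(28+(x+8)))*(((y+4)+9)+b)))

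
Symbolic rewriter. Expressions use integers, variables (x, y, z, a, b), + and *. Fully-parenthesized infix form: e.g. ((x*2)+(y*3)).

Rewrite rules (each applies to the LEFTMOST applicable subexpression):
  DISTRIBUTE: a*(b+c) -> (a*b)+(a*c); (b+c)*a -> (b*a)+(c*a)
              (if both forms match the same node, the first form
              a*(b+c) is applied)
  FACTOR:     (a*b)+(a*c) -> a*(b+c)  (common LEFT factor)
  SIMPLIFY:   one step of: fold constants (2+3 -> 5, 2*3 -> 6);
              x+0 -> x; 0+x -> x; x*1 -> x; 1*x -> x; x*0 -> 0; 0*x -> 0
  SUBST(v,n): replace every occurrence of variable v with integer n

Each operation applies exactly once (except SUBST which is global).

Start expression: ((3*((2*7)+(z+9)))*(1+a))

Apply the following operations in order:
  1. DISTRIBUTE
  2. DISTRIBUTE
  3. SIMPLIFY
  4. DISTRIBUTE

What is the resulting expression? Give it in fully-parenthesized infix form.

Answer: (((3*(2*7))+((3*z)+(3*9)))+((3*((2*7)+(z+9)))*a))

Derivation:
Start: ((3*((2*7)+(z+9)))*(1+a))
Apply DISTRIBUTE at root (target: ((3*((2*7)+(z+9)))*(1+a))): ((3*((2*7)+(z+9)))*(1+a)) -> (((3*((2*7)+(z+9)))*1)+((3*((2*7)+(z+9)))*a))
Apply DISTRIBUTE at LL (target: (3*((2*7)+(z+9)))): (((3*((2*7)+(z+9)))*1)+((3*((2*7)+(z+9)))*a)) -> ((((3*(2*7))+(3*(z+9)))*1)+((3*((2*7)+(z+9)))*a))
Apply SIMPLIFY at L (target: (((3*(2*7))+(3*(z+9)))*1)): ((((3*(2*7))+(3*(z+9)))*1)+((3*((2*7)+(z+9)))*a)) -> (((3*(2*7))+(3*(z+9)))+((3*((2*7)+(z+9)))*a))
Apply DISTRIBUTE at LR (target: (3*(z+9))): (((3*(2*7))+(3*(z+9)))+((3*((2*7)+(z+9)))*a)) -> (((3*(2*7))+((3*z)+(3*9)))+((3*((2*7)+(z+9)))*a))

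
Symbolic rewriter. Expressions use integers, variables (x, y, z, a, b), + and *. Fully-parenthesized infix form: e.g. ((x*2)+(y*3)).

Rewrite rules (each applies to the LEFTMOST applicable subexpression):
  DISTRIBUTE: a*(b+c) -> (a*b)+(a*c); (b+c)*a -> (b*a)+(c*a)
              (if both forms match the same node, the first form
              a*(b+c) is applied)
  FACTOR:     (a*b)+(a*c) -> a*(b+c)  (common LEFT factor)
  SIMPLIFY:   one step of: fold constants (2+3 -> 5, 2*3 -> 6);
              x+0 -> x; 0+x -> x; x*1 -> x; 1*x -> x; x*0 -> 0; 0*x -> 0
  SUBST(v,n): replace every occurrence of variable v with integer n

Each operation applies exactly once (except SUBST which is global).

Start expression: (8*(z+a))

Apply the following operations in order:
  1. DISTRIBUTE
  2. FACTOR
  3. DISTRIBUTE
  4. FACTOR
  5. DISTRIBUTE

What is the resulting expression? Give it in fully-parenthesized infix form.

Start: (8*(z+a))
Apply DISTRIBUTE at root (target: (8*(z+a))): (8*(z+a)) -> ((8*z)+(8*a))
Apply FACTOR at root (target: ((8*z)+(8*a))): ((8*z)+(8*a)) -> (8*(z+a))
Apply DISTRIBUTE at root (target: (8*(z+a))): (8*(z+a)) -> ((8*z)+(8*a))
Apply FACTOR at root (target: ((8*z)+(8*a))): ((8*z)+(8*a)) -> (8*(z+a))
Apply DISTRIBUTE at root (target: (8*(z+a))): (8*(z+a)) -> ((8*z)+(8*a))

Answer: ((8*z)+(8*a))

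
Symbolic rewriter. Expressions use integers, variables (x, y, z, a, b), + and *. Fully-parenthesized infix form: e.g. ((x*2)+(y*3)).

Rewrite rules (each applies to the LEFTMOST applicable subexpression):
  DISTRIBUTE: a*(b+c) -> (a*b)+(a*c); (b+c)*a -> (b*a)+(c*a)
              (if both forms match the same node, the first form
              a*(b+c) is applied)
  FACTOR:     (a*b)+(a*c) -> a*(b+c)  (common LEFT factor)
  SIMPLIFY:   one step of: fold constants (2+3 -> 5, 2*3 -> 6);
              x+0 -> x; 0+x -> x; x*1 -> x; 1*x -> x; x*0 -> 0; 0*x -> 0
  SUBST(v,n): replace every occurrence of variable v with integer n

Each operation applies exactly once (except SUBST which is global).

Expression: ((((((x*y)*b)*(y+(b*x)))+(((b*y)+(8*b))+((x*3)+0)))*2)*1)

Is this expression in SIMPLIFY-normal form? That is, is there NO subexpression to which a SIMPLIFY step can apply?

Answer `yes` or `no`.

Answer: no

Derivation:
Expression: ((((((x*y)*b)*(y+(b*x)))+(((b*y)+(8*b))+((x*3)+0)))*2)*1)
Scanning for simplifiable subexpressions (pre-order)...
  at root: ((((((x*y)*b)*(y+(b*x)))+(((b*y)+(8*b))+((x*3)+0)))*2)*1) (SIMPLIFIABLE)
  at L: (((((x*y)*b)*(y+(b*x)))+(((b*y)+(8*b))+((x*3)+0)))*2) (not simplifiable)
  at LL: ((((x*y)*b)*(y+(b*x)))+(((b*y)+(8*b))+((x*3)+0))) (not simplifiable)
  at LLL: (((x*y)*b)*(y+(b*x))) (not simplifiable)
  at LLLL: ((x*y)*b) (not simplifiable)
  at LLLLL: (x*y) (not simplifiable)
  at LLLR: (y+(b*x)) (not simplifiable)
  at LLLRR: (b*x) (not simplifiable)
  at LLR: (((b*y)+(8*b))+((x*3)+0)) (not simplifiable)
  at LLRL: ((b*y)+(8*b)) (not simplifiable)
  at LLRLL: (b*y) (not simplifiable)
  at LLRLR: (8*b) (not simplifiable)
  at LLRR: ((x*3)+0) (SIMPLIFIABLE)
  at LLRRL: (x*3) (not simplifiable)
Found simplifiable subexpr at path root: ((((((x*y)*b)*(y+(b*x)))+(((b*y)+(8*b))+((x*3)+0)))*2)*1)
One SIMPLIFY step would give: (((((x*y)*b)*(y+(b*x)))+(((b*y)+(8*b))+((x*3)+0)))*2)
-> NOT in normal form.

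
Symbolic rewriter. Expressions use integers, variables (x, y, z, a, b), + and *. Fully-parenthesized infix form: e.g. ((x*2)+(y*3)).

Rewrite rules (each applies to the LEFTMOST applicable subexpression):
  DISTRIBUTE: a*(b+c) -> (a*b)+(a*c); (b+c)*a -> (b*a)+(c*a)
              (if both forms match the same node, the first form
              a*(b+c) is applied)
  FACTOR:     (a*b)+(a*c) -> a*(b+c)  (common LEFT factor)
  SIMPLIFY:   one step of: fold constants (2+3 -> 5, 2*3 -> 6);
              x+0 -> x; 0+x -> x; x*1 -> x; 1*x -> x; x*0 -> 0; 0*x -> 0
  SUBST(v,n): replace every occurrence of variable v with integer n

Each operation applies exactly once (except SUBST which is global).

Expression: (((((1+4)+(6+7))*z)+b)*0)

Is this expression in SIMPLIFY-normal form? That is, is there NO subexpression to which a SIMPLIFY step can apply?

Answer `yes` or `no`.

Answer: no

Derivation:
Expression: (((((1+4)+(6+7))*z)+b)*0)
Scanning for simplifiable subexpressions (pre-order)...
  at root: (((((1+4)+(6+7))*z)+b)*0) (SIMPLIFIABLE)
  at L: ((((1+4)+(6+7))*z)+b) (not simplifiable)
  at LL: (((1+4)+(6+7))*z) (not simplifiable)
  at LLL: ((1+4)+(6+7)) (not simplifiable)
  at LLLL: (1+4) (SIMPLIFIABLE)
  at LLLR: (6+7) (SIMPLIFIABLE)
Found simplifiable subexpr at path root: (((((1+4)+(6+7))*z)+b)*0)
One SIMPLIFY step would give: 0
-> NOT in normal form.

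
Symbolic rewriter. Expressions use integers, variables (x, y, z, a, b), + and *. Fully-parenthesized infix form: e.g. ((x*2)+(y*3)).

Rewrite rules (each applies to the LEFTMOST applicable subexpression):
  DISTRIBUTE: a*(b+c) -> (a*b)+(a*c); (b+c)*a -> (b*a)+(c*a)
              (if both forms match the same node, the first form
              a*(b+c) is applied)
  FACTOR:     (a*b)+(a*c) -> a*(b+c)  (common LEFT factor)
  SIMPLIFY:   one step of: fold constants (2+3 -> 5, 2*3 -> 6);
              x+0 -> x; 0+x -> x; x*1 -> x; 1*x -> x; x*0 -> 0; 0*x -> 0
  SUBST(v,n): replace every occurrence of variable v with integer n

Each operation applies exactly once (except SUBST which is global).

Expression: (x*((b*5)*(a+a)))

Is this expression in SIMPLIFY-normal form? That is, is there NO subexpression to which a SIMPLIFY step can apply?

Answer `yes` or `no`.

Answer: yes

Derivation:
Expression: (x*((b*5)*(a+a)))
Scanning for simplifiable subexpressions (pre-order)...
  at root: (x*((b*5)*(a+a))) (not simplifiable)
  at R: ((b*5)*(a+a)) (not simplifiable)
  at RL: (b*5) (not simplifiable)
  at RR: (a+a) (not simplifiable)
Result: no simplifiable subexpression found -> normal form.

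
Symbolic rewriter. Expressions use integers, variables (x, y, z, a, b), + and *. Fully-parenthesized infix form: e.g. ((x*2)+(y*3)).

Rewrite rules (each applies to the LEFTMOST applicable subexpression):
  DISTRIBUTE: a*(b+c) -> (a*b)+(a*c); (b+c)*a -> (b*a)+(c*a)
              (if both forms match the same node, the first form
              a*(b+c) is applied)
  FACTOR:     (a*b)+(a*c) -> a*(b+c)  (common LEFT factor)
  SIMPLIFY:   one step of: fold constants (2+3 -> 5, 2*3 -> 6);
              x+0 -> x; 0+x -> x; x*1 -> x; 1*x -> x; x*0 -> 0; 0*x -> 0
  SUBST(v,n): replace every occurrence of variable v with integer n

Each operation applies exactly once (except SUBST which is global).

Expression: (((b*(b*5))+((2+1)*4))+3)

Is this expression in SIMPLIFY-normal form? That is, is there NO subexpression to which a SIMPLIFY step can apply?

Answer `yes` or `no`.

Answer: no

Derivation:
Expression: (((b*(b*5))+((2+1)*4))+3)
Scanning for simplifiable subexpressions (pre-order)...
  at root: (((b*(b*5))+((2+1)*4))+3) (not simplifiable)
  at L: ((b*(b*5))+((2+1)*4)) (not simplifiable)
  at LL: (b*(b*5)) (not simplifiable)
  at LLR: (b*5) (not simplifiable)
  at LR: ((2+1)*4) (not simplifiable)
  at LRL: (2+1) (SIMPLIFIABLE)
Found simplifiable subexpr at path LRL: (2+1)
One SIMPLIFY step would give: (((b*(b*5))+(3*4))+3)
-> NOT in normal form.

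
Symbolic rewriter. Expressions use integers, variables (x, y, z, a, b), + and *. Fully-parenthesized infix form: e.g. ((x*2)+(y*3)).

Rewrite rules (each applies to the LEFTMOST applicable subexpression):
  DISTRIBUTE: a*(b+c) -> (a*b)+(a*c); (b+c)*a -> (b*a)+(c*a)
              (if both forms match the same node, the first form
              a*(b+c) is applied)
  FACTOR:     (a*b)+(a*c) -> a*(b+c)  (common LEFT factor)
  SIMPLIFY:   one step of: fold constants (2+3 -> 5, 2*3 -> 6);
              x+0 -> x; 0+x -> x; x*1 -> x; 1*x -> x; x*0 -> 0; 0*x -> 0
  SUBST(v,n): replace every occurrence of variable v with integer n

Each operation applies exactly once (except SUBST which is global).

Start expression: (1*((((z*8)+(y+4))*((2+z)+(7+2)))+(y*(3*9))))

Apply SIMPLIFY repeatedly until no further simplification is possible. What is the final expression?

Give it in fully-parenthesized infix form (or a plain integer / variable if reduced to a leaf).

Start: (1*((((z*8)+(y+4))*((2+z)+(7+2)))+(y*(3*9))))
Step 1: at root: (1*((((z*8)+(y+4))*((2+z)+(7+2)))+(y*(3*9)))) -> ((((z*8)+(y+4))*((2+z)+(7+2)))+(y*(3*9))); overall: (1*((((z*8)+(y+4))*((2+z)+(7+2)))+(y*(3*9)))) -> ((((z*8)+(y+4))*((2+z)+(7+2)))+(y*(3*9)))
Step 2: at LRR: (7+2) -> 9; overall: ((((z*8)+(y+4))*((2+z)+(7+2)))+(y*(3*9))) -> ((((z*8)+(y+4))*((2+z)+9))+(y*(3*9)))
Step 3: at RR: (3*9) -> 27; overall: ((((z*8)+(y+4))*((2+z)+9))+(y*(3*9))) -> ((((z*8)+(y+4))*((2+z)+9))+(y*27))
Fixed point: ((((z*8)+(y+4))*((2+z)+9))+(y*27))

Answer: ((((z*8)+(y+4))*((2+z)+9))+(y*27))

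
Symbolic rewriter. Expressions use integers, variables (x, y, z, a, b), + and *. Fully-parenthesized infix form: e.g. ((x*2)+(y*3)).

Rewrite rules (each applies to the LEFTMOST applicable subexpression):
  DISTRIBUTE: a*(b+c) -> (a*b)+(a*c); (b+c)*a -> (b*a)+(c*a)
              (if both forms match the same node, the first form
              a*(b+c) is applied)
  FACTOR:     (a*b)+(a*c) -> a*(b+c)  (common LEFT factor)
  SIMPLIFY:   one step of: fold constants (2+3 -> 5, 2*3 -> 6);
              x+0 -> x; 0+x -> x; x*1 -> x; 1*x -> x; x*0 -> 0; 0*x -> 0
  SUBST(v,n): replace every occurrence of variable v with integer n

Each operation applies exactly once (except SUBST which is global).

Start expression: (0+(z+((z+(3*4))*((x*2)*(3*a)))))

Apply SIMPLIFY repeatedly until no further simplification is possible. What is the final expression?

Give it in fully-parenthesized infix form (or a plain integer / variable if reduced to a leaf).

Start: (0+(z+((z+(3*4))*((x*2)*(3*a)))))
Step 1: at root: (0+(z+((z+(3*4))*((x*2)*(3*a))))) -> (z+((z+(3*4))*((x*2)*(3*a)))); overall: (0+(z+((z+(3*4))*((x*2)*(3*a))))) -> (z+((z+(3*4))*((x*2)*(3*a))))
Step 2: at RLR: (3*4) -> 12; overall: (z+((z+(3*4))*((x*2)*(3*a)))) -> (z+((z+12)*((x*2)*(3*a))))
Fixed point: (z+((z+12)*((x*2)*(3*a))))

Answer: (z+((z+12)*((x*2)*(3*a))))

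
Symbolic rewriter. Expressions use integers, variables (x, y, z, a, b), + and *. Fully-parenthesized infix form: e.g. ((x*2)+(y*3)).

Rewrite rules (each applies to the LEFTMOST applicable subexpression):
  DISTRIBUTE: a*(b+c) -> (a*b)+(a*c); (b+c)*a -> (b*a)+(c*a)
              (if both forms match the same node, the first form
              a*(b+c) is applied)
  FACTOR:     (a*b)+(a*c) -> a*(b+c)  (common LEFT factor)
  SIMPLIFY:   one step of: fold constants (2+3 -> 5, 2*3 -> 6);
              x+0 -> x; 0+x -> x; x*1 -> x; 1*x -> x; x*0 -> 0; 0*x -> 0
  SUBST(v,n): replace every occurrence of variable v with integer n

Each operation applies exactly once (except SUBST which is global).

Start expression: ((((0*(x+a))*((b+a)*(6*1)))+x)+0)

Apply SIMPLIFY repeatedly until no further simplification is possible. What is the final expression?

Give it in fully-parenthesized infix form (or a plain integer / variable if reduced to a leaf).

Answer: x

Derivation:
Start: ((((0*(x+a))*((b+a)*(6*1)))+x)+0)
Step 1: at root: ((((0*(x+a))*((b+a)*(6*1)))+x)+0) -> (((0*(x+a))*((b+a)*(6*1)))+x); overall: ((((0*(x+a))*((b+a)*(6*1)))+x)+0) -> (((0*(x+a))*((b+a)*(6*1)))+x)
Step 2: at LL: (0*(x+a)) -> 0; overall: (((0*(x+a))*((b+a)*(6*1)))+x) -> ((0*((b+a)*(6*1)))+x)
Step 3: at L: (0*((b+a)*(6*1))) -> 0; overall: ((0*((b+a)*(6*1)))+x) -> (0+x)
Step 4: at root: (0+x) -> x; overall: (0+x) -> x
Fixed point: x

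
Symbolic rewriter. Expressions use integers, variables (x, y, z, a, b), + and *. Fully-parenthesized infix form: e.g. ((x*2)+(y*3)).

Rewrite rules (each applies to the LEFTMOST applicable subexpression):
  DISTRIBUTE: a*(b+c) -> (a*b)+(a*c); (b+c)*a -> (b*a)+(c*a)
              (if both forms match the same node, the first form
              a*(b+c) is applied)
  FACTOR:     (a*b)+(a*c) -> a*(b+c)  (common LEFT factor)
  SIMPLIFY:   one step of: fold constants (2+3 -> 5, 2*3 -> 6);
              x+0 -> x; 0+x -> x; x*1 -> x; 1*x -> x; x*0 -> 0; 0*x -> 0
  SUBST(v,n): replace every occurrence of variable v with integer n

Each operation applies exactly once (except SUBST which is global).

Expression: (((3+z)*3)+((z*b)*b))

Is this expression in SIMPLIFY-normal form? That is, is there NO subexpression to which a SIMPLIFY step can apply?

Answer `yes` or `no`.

Expression: (((3+z)*3)+((z*b)*b))
Scanning for simplifiable subexpressions (pre-order)...
  at root: (((3+z)*3)+((z*b)*b)) (not simplifiable)
  at L: ((3+z)*3) (not simplifiable)
  at LL: (3+z) (not simplifiable)
  at R: ((z*b)*b) (not simplifiable)
  at RL: (z*b) (not simplifiable)
Result: no simplifiable subexpression found -> normal form.

Answer: yes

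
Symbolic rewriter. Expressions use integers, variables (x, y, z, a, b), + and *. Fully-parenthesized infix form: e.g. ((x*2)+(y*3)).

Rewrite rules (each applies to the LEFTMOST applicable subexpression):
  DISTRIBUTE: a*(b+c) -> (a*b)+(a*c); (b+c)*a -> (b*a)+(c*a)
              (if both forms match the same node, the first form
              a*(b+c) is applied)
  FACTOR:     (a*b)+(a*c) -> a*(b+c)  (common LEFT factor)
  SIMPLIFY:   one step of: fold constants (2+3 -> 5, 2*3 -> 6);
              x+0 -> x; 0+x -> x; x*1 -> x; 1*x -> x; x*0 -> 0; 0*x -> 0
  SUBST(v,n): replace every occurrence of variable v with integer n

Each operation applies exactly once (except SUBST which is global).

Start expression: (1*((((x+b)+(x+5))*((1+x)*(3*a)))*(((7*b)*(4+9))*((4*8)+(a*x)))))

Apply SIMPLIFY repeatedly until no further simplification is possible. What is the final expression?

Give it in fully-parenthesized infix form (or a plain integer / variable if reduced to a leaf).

Start: (1*((((x+b)+(x+5))*((1+x)*(3*a)))*(((7*b)*(4+9))*((4*8)+(a*x)))))
Step 1: at root: (1*((((x+b)+(x+5))*((1+x)*(3*a)))*(((7*b)*(4+9))*((4*8)+(a*x))))) -> ((((x+b)+(x+5))*((1+x)*(3*a)))*(((7*b)*(4+9))*((4*8)+(a*x)))); overall: (1*((((x+b)+(x+5))*((1+x)*(3*a)))*(((7*b)*(4+9))*((4*8)+(a*x))))) -> ((((x+b)+(x+5))*((1+x)*(3*a)))*(((7*b)*(4+9))*((4*8)+(a*x))))
Step 2: at RLR: (4+9) -> 13; overall: ((((x+b)+(x+5))*((1+x)*(3*a)))*(((7*b)*(4+9))*((4*8)+(a*x)))) -> ((((x+b)+(x+5))*((1+x)*(3*a)))*(((7*b)*13)*((4*8)+(a*x))))
Step 3: at RRL: (4*8) -> 32; overall: ((((x+b)+(x+5))*((1+x)*(3*a)))*(((7*b)*13)*((4*8)+(a*x)))) -> ((((x+b)+(x+5))*((1+x)*(3*a)))*(((7*b)*13)*(32+(a*x))))
Fixed point: ((((x+b)+(x+5))*((1+x)*(3*a)))*(((7*b)*13)*(32+(a*x))))

Answer: ((((x+b)+(x+5))*((1+x)*(3*a)))*(((7*b)*13)*(32+(a*x))))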